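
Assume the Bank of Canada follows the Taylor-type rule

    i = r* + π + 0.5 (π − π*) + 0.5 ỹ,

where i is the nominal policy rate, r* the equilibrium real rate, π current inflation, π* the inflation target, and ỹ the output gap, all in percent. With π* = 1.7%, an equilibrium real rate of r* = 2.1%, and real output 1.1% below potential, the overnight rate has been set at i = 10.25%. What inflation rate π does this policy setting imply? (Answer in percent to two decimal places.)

6.37%

Output 1.1% below potential → ỹ = -1.1.
Collecting π: i = r* + (1 + 0.5) π − 0.5 π* + 0.5 ỹ
1.5 π = 10.25 − 2.1 + 0.5 × 1.7 − 0.5 × (-1.1) = 9.55
π = 9.55 / 1.5 = 6.37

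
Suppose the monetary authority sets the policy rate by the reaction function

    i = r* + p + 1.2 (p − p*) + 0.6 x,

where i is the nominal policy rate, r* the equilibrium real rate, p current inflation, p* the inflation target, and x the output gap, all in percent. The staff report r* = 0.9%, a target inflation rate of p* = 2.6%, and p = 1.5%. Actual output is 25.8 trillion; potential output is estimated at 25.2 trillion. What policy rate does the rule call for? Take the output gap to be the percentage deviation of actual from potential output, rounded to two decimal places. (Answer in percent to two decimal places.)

2.51%

Output gap = 100 × (25.8 − 25.2) / 25.2 = 2.38%.
i = 0.90 + 1.50 + 1.2 × (1.50 − 2.60) + 0.6 × 2.38
   = 0.90 + 1.5 − 1.32 + 1.428 = 2.51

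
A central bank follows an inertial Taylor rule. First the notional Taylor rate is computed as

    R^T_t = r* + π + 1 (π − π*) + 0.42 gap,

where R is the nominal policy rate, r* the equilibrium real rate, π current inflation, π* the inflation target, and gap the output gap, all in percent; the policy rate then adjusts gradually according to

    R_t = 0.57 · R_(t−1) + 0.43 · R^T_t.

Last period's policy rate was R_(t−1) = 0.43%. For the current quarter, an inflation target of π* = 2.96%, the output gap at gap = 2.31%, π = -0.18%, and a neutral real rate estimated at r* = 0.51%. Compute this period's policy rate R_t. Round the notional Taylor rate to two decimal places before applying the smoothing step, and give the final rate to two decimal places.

R^T_t = 0.51 + (-0.18) + 1 × (-0.18 − 2.96) + 0.42 × 2.31
   = 0.51 − 0.18 − 3.14 + 0.9702 = -1.84
R_t = 0.57 × 0.43 + 0.43 × (-1.84) = 0.2451 − 0.7912 = -0.55

-0.55%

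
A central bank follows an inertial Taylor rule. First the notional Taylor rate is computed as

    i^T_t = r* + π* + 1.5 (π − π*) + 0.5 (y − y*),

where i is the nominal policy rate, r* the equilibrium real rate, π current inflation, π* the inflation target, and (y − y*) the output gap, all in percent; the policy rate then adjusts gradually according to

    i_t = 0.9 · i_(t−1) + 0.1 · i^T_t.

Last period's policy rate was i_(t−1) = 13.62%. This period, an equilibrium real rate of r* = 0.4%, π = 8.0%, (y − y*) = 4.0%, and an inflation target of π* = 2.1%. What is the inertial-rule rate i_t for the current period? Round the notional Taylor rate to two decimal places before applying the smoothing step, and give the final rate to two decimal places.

i^T_t = 0.4 + 2.1 + 1.5 × (8.0 − 2.1) + 0.5 × 4.0
   = 0.4 + 2.1 + 8.85 + 2 = 13.35
i_t = 0.9 × 13.62 + 0.1 × 13.35 = 12.258 + 1.335 = 13.59

13.59%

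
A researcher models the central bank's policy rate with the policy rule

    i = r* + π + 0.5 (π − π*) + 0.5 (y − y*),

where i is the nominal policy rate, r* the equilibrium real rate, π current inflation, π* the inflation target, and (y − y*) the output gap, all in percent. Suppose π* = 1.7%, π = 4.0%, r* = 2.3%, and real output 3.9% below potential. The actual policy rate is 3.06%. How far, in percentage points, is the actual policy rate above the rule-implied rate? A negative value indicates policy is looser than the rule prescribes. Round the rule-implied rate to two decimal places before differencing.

Output 3.9% below potential → (y − y*) = -3.9.
i = 2.3 + 4.0 + 0.5 × (4.0 − 1.7) + 0.5 × (-3.9)
   = 2.3 + 4 + 1.15 − 1.95 = 5.50
Deviation = 3.06 − 5.50 = -2.44 pp.

-2.44 pp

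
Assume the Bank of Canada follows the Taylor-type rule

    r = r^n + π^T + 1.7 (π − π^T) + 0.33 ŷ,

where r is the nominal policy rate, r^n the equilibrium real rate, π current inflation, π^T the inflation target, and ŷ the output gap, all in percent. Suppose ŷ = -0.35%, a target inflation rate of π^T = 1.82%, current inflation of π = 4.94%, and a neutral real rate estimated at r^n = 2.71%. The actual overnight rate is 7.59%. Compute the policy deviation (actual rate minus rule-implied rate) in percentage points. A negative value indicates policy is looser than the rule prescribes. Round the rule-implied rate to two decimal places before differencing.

-2.13 pp

r = 2.71 + 1.82 + 1.7 × (4.94 − 1.82) + 0.33 × (-0.35)
   = 2.71 + 1.82 + 5.304 − 0.1155 = 9.72
Deviation = 7.59 − 9.72 = -2.13 pp.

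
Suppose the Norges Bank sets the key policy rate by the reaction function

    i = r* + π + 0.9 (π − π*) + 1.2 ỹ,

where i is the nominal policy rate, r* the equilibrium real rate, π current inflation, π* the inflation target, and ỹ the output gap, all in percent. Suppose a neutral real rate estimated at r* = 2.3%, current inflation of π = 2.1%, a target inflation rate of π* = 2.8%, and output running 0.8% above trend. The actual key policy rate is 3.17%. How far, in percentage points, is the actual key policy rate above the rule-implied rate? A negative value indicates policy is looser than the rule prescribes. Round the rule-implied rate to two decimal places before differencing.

-1.56 pp

Output 0.8% above potential → ỹ = 0.8.
i = 2.3 + 2.1 + 0.9 × (2.1 − 2.8) + 1.2 × 0.8
   = 2.3 + 2.1 − 0.63 + 0.96 = 4.73
Deviation = 3.17 − 4.73 = -1.56 pp.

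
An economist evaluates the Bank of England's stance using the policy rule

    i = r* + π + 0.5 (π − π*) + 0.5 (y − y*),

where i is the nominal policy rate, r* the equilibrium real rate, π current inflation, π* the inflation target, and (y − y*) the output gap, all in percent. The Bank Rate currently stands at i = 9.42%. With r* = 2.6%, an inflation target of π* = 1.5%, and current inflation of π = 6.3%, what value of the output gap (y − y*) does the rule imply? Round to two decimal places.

0.5 (y − y*) = 9.42 − 2.6 − 6.3 − 0.5 × (6.3 − 1.5) = -1.88
(y − y*) = -1.88 / 0.5 = -3.76

-3.76%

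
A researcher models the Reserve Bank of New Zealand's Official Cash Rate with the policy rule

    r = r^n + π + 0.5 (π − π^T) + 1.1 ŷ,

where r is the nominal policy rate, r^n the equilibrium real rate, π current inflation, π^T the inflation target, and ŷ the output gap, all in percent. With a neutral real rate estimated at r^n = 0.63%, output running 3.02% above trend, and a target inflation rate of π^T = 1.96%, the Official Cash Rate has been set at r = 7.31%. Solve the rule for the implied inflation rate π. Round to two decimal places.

2.89%

Output 3.02% above potential → ŷ = 3.02.
Collecting π: r = r^n + (1 + 0.5) π − 0.5 π^T + 1.1 ŷ
1.5 π = 7.31 − 0.63 + 0.5 × 1.96 − 1.1 × 3.02 = 4.338
π = 4.338 / 1.5 = 2.89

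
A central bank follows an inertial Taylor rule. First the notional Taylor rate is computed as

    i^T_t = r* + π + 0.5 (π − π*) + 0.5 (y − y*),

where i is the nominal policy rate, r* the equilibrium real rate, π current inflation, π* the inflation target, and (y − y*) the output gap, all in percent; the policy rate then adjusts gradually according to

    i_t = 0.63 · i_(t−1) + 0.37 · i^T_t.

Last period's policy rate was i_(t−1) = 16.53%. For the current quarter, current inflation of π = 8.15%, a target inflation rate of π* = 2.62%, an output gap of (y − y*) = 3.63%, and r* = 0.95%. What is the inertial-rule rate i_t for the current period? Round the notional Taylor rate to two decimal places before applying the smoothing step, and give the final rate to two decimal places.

i^T_t = 0.95 + 8.15 + 0.5 × (8.15 − 2.62) + 0.5 × 3.63
   = 0.95 + 8.15 + 2.765 + 1.815 = 13.68
i_t = 0.63 × 16.53 + 0.37 × 13.68 = 10.4139 + 5.0616 = 15.48

15.48%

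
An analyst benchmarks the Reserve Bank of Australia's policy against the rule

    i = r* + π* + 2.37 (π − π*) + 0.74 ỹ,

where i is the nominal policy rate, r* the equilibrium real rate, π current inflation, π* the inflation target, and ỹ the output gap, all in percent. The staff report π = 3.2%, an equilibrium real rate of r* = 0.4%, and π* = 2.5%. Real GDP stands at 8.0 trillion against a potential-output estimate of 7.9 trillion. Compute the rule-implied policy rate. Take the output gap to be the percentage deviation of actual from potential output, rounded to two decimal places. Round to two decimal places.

Output gap = 100 × (8.0 − 7.9) / 7.9 = 1.27%.
i = 0.40 + 2.50 + 2.37 × (3.20 − 2.50) + 0.74 × 1.27
   = 0.40 + 2.5 + 1.659 + 0.9398 = 5.50

5.50%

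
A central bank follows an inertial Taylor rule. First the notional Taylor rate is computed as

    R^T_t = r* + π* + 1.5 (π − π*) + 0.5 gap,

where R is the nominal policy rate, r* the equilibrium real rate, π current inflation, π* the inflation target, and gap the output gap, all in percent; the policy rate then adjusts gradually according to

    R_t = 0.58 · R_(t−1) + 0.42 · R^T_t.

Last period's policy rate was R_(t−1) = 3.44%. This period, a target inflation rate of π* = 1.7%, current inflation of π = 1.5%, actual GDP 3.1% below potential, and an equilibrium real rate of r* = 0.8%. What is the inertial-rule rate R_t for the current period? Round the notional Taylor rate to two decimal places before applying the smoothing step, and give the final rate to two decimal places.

Output 3.1% below potential → gap = -3.1.
R^T_t = 0.8 + 1.7 + 1.5 × (1.5 − 1.7) + 0.5 × (-3.1)
   = 0.8 + 1.7 − 0.3 − 1.55 = 0.65
R_t = 0.58 × 3.44 + 0.42 × 0.65 = 1.9952 + 0.273 = 2.27

2.27%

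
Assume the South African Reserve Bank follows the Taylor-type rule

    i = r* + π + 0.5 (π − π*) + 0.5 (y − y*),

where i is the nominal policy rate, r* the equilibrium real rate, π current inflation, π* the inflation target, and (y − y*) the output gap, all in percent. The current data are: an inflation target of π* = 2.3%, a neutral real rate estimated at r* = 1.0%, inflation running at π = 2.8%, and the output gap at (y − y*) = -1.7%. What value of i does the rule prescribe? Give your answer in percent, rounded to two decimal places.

i = 1.0 + 2.8 + 0.5 × (2.8 − 2.3) + 0.5 × (-1.7)
   = 1.0 + 2.8 + 0.25 − 0.85 = 3.20

3.20%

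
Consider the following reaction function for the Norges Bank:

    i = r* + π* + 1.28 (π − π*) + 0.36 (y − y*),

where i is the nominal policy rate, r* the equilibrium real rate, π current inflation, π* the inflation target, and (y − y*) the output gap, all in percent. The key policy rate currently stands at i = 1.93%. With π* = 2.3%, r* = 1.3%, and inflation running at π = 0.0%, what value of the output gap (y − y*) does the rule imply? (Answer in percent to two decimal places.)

3.54%

0.36 (y − y*) = 1.93 − 1.3 − 2.3 − 1.28 × (0.0 − 2.3) = 1.274
(y − y*) = 1.274 / 0.36 = 3.54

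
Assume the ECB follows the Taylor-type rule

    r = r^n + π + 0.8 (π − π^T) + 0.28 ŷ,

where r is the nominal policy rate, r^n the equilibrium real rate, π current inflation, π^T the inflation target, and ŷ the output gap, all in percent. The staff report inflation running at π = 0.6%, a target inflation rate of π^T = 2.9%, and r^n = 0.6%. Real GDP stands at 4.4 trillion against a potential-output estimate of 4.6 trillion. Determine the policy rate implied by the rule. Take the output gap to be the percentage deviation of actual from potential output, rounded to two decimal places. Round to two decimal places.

-1.86%

Output gap = 100 × (4.4 − 4.6) / 4.6 = -4.35%.
r = 0.60 + 0.60 + 0.8 × (0.60 − 2.90) + 0.28 × (-4.35)
   = 0.60 + 0.6 − 1.84 − 1.218 = -1.86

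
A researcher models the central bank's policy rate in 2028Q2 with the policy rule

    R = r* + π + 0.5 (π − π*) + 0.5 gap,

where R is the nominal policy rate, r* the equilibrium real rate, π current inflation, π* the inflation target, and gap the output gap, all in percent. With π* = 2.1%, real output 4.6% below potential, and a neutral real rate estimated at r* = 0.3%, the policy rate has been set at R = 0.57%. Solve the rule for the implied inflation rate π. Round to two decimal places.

2.41%

Output 4.6% below potential → gap = -4.6.
Collecting π: R = r* + (1 + 0.5) π − 0.5 π* + 0.5 gap
1.5 π = 0.57 − 0.3 + 0.5 × 2.1 − 0.5 × (-4.6) = 3.62
π = 3.62 / 1.5 = 2.41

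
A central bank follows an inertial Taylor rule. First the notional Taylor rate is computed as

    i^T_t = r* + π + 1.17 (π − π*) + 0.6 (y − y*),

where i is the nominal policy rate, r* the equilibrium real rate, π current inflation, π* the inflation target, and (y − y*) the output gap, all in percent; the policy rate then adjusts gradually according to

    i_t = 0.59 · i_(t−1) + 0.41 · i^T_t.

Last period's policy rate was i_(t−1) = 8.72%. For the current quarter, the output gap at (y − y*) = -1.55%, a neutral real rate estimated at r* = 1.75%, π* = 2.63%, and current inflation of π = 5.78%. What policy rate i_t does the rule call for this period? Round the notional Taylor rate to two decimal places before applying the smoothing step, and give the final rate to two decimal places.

9.36%

i^T_t = 1.75 + 5.78 + 1.17 × (5.78 − 2.63) + 0.6 × (-1.55)
   = 1.75 + 5.78 + 3.6855 − 0.93 = 10.29
i_t = 0.59 × 8.72 + 0.41 × 10.29 = 5.1448 + 4.2189 = 9.36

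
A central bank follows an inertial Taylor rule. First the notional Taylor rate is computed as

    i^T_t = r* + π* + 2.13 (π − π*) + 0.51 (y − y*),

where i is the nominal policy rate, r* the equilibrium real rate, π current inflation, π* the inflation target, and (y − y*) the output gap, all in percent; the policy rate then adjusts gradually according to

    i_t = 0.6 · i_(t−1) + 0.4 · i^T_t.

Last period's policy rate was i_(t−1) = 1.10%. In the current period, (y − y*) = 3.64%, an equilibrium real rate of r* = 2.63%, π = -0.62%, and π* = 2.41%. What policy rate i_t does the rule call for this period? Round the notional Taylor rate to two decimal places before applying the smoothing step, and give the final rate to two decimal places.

0.84%

i^T_t = 2.63 + 2.41 + 2.13 × (-0.62 − 2.41) + 0.51 × 3.64
   = 2.63 + 2.41 − 6.4539 + 1.8564 = 0.44
i_t = 0.6 × 1.10 + 0.4 × 0.44 = 0.66 + 0.176 = 0.84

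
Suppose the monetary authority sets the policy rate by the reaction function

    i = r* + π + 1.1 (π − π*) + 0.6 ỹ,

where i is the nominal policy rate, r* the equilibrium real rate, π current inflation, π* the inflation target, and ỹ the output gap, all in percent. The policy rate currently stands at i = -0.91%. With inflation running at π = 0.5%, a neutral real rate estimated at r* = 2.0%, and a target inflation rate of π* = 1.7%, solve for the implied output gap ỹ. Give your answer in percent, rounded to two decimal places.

-3.48%

0.6 ỹ = -0.91 − 2.0 − 0.5 − 1.1 × (0.5 − 1.7) = -2.09
ỹ = -2.09 / 0.6 = -3.48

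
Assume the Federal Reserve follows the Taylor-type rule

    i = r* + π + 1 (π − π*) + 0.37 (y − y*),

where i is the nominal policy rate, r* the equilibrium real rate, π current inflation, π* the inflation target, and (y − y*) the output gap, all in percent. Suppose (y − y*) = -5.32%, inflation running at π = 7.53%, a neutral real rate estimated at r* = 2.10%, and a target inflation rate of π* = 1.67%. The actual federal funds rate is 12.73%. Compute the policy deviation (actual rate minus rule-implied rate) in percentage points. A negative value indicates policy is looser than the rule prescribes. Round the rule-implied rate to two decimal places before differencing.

i = 2.10 + 7.53 + 1 × (7.53 − 1.67) + 0.37 × (-5.32)
   = 2.10 + 7.53 + 5.86 − 1.9684 = 13.52
Deviation = 12.73 − 13.52 = -0.79 pp.

-0.79 pp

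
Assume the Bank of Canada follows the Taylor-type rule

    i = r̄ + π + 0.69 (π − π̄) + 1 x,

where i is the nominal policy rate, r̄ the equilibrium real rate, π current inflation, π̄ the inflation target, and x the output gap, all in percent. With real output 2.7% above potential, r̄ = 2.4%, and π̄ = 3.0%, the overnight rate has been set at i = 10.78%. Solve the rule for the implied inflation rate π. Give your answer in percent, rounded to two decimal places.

Output 2.7% above potential → x = 2.7.
Collecting π: i = r̄ + (1 + 0.69) π − 0.69 π̄ + 1 x
1.69 π = 10.78 − 2.4 + 0.69 × 3.0 − 1 × 2.7 = 7.75
π = 7.75 / 1.69 = 4.59

4.59%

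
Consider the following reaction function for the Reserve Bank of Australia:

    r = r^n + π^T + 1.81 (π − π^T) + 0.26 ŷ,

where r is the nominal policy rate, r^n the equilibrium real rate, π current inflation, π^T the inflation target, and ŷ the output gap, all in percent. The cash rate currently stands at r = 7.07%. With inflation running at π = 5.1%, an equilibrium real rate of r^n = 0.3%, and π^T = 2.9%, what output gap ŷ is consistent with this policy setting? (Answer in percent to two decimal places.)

0.26 ŷ = 7.07 − 0.3 − 2.9 − 1.81 × (5.1 − 2.9) = -0.112
ŷ = -0.112 / 0.26 = -0.43

-0.43%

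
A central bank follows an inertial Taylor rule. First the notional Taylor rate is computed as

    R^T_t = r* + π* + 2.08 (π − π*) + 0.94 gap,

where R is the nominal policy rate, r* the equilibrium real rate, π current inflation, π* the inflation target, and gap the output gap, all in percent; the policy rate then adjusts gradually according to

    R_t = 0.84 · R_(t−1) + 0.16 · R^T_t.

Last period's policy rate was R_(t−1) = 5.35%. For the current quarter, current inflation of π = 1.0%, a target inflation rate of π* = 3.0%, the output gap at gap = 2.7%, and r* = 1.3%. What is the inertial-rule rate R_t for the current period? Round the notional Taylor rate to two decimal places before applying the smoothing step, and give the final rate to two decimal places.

4.92%

R^T_t = 1.3 + 3.0 + 2.08 × (1.0 − 3.0) + 0.94 × 2.7
   = 1.3 + 3 − 4.16 + 2.538 = 2.68
R_t = 0.84 × 5.35 + 0.16 × 2.68 = 4.494 + 0.4288 = 4.92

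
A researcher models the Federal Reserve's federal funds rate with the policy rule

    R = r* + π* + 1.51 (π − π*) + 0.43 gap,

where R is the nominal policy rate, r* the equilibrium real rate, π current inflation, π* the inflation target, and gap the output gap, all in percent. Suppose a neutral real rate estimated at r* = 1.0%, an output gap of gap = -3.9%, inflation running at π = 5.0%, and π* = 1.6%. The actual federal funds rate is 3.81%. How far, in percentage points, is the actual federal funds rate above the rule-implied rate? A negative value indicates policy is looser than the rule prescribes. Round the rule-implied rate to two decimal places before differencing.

-2.25 pp

R = 1.0 + 1.6 + 1.51 × (5.0 − 1.6) + 0.43 × (-3.9)
   = 1.0 + 1.6 + 5.134 − 1.677 = 6.06
Deviation = 3.81 − 6.06 = -2.25 pp.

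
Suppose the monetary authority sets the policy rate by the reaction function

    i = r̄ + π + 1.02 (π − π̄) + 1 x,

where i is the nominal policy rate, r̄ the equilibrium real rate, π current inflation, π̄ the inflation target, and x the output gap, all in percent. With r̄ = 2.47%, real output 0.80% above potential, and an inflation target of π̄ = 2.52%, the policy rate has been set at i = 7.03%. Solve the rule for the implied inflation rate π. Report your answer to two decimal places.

Output 0.80% above potential → x = 0.80.
Collecting π: i = r̄ + (1 + 1.02) π − 1.02 π̄ + 1 x
2.02 π = 7.03 − 2.47 + 1.02 × 2.52 − 1 × 0.80 = 6.3304
π = 6.3304 / 2.02 = 3.13

3.13%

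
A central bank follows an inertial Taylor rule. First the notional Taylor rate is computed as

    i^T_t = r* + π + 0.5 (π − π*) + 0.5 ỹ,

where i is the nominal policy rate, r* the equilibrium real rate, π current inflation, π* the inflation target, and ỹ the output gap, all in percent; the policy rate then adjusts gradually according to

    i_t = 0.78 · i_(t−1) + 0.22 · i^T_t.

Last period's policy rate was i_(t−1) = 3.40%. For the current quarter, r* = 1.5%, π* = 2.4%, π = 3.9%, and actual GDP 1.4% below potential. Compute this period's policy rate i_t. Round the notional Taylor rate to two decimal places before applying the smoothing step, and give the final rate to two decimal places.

Output 1.4% below potential → ỹ = -1.4.
i^T_t = 1.5 + 3.9 + 0.5 × (3.9 − 2.4) + 0.5 × (-1.4)
   = 1.5 + 3.9 + 0.75 − 0.7 = 5.45
i_t = 0.78 × 3.40 + 0.22 × 5.45 = 2.652 + 1.199 = 3.85

3.85%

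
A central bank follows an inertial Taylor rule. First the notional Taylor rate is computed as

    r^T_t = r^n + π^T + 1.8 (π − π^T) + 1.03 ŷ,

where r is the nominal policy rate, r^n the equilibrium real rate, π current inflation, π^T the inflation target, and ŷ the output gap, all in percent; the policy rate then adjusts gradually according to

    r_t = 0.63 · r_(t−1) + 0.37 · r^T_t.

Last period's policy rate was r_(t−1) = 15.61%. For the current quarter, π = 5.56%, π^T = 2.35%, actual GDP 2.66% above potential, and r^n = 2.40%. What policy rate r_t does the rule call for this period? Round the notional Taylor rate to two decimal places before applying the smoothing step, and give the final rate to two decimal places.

14.74%

Output 2.66% above potential → ŷ = 2.66.
r^T_t = 2.40 + 2.35 + 1.8 × (5.56 − 2.35) + 1.03 × 2.66
   = 2.40 + 2.35 + 5.778 + 2.7398 = 13.27
r_t = 0.63 × 15.61 + 0.37 × 13.27 = 9.8343 + 4.9099 = 14.74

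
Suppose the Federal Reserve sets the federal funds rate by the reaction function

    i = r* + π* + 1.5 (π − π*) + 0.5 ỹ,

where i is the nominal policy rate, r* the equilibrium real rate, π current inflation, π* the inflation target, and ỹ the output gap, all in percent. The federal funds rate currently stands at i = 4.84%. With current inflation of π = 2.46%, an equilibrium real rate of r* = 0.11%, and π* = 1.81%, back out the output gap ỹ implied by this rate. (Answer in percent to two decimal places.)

0.5 ỹ = 4.84 − 0.11 − 1.81 − 1.5 × (2.46 − 1.81) = 1.945
ỹ = 1.945 / 0.5 = 3.89

3.89%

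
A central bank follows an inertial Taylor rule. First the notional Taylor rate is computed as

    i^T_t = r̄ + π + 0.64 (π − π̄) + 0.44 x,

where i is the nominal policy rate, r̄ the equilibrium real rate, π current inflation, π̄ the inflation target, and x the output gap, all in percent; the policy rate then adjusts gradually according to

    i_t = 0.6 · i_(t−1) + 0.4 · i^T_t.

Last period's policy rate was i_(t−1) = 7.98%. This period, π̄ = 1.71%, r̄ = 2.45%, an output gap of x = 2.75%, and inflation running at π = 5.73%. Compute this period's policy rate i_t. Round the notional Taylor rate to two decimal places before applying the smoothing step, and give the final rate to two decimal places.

9.57%

i^T_t = 2.45 + 5.73 + 0.64 × (5.73 − 1.71) + 0.44 × 2.75
   = 2.45 + 5.73 + 2.5728 + 1.21 = 11.96
i_t = 0.6 × 7.98 + 0.4 × 11.96 = 4.788 + 4.784 = 9.57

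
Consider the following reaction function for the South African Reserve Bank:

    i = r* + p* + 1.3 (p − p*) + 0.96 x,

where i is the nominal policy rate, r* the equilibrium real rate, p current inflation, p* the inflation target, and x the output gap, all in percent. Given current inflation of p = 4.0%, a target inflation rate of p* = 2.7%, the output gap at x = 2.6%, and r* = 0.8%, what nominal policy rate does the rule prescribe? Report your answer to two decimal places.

i = 0.8 + 2.7 + 1.3 × (4.0 − 2.7) + 0.96 × 2.6
   = 0.8 + 2.7 + 1.69 + 2.496 = 7.69

7.69%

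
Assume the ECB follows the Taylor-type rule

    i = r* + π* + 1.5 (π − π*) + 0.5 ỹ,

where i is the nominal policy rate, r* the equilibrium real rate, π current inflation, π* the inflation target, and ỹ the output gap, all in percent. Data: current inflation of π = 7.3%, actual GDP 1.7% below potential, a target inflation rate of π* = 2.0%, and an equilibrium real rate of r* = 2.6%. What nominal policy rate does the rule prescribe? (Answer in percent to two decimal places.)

Output 1.7% below potential → ỹ = -1.7.
i = 2.6 + 2.0 + 1.5 × (7.3 − 2.0) + 0.5 × (-1.7)
   = 2.6 + 2 + 7.95 − 0.85 = 11.70

11.70%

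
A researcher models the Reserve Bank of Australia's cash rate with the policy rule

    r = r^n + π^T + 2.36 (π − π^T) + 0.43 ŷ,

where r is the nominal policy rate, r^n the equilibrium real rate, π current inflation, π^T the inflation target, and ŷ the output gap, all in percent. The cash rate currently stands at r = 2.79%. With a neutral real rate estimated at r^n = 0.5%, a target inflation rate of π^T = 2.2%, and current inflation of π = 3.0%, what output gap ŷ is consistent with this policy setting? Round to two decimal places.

-4.18%

0.43 ŷ = 2.79 − 0.5 − 2.2 − 2.36 × (3.0 − 2.2) = -1.798
ŷ = -1.798 / 0.43 = -4.18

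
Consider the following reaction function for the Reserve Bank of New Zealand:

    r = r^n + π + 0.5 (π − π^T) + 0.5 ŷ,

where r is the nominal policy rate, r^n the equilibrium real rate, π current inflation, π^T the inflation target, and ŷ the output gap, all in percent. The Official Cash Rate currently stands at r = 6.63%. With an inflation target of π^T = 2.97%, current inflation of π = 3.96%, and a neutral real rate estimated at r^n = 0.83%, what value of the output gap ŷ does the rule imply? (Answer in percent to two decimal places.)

0.5 ŷ = 6.63 − 0.83 − 3.96 − 0.5 × (3.96 − 2.97) = 1.345
ŷ = 1.345 / 0.5 = 2.69

2.69%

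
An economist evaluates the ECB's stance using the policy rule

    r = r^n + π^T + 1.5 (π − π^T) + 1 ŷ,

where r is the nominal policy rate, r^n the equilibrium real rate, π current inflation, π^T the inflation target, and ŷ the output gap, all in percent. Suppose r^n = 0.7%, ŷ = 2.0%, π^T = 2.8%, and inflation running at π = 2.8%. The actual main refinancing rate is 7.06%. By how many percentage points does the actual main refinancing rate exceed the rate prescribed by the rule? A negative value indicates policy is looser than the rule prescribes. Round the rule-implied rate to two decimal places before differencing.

r = 0.7 + 2.8 + 1.5 × (2.8 − 2.8) + 1 × 2.0
   = 0.7 + 2.8 + 0 + 2 = 5.50
Deviation = 7.06 − 5.50 = 1.56 pp.

1.56 pp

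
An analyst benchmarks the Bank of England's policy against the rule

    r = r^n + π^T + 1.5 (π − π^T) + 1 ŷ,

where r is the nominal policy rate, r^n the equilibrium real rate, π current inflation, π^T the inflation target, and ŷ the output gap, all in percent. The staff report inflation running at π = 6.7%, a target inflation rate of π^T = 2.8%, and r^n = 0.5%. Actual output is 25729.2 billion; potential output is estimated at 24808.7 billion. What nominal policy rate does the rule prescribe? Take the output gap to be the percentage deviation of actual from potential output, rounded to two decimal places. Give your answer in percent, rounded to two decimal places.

12.86%

Output gap = 100 × (25729.2 − 24808.7) / 24808.7 = 3.71%.
r = 0.50 + 2.80 + 1.5 × (6.70 − 2.80) + 1 × 3.71
   = 0.50 + 2.8 + 5.85 + 3.71 = 12.86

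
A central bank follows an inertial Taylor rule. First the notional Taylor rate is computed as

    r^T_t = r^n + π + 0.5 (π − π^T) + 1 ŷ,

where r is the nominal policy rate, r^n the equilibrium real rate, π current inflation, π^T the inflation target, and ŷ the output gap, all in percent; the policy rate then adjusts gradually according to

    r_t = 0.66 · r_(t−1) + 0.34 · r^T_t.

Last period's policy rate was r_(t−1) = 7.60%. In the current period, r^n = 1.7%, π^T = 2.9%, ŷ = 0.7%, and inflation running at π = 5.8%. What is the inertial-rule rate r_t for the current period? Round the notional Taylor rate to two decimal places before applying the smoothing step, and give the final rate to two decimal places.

r^T_t = 1.7 + 5.8 + 0.5 × (5.8 − 2.9) + 1 × 0.7
   = 1.7 + 5.8 + 1.45 + 0.7 = 9.65
r_t = 0.66 × 7.60 + 0.34 × 9.65 = 5.016 + 3.281 = 8.30

8.30%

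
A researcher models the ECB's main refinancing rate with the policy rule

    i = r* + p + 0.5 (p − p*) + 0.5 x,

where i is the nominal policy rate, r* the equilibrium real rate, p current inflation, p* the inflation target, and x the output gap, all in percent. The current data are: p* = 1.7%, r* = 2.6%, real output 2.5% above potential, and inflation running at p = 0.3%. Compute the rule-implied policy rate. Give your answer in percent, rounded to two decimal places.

Output 2.5% above potential → x = 2.5.
i = 2.6 + 0.3 + 0.5 × (0.3 − 1.7) + 0.5 × 2.5
   = 2.6 + 0.3 − 0.7 + 1.25 = 3.45

3.45%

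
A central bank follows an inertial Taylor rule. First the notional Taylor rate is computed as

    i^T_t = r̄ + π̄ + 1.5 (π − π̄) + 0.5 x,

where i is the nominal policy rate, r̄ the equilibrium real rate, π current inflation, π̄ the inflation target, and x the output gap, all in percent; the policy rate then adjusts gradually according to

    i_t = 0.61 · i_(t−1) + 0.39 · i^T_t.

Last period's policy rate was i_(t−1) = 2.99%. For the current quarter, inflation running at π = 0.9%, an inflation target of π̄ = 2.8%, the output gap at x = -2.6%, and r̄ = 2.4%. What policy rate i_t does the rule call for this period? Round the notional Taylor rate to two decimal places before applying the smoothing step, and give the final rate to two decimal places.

2.23%

i^T_t = 2.4 + 2.8 + 1.5 × (0.9 − 2.8) + 0.5 × (-2.6)
   = 2.4 + 2.8 − 2.85 − 1.3 = 1.05
i_t = 0.61 × 2.99 + 0.39 × 1.05 = 1.8239 + 0.4095 = 2.23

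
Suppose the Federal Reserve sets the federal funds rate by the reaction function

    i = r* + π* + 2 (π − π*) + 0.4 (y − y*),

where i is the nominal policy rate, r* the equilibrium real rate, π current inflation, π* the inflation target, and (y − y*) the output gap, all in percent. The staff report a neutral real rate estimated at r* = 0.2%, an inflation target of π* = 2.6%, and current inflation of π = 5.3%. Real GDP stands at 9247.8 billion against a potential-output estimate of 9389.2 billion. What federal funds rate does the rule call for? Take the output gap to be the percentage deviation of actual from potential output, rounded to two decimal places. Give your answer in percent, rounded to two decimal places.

7.60%

Output gap = 100 × (9247.8 − 9389.2) / 9389.2 = -1.51%.
i = 0.20 + 2.60 + 2 × (5.30 − 2.60) + 0.4 × (-1.51)
   = 0.20 + 2.6 + 5.4 − 0.604 = 7.60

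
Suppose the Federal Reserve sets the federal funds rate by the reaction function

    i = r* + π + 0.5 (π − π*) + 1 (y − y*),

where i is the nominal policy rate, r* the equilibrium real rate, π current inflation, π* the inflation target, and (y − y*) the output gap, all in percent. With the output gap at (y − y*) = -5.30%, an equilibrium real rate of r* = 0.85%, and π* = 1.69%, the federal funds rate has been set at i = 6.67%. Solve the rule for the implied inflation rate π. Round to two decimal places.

Collecting π: i = r* + (1 + 0.5) π − 0.5 π* + 1 (y − y*)
1.5 π = 6.67 − 0.85 + 0.5 × 1.69 − 1 × (-5.30) = 11.965
π = 11.965 / 1.5 = 7.98

7.98%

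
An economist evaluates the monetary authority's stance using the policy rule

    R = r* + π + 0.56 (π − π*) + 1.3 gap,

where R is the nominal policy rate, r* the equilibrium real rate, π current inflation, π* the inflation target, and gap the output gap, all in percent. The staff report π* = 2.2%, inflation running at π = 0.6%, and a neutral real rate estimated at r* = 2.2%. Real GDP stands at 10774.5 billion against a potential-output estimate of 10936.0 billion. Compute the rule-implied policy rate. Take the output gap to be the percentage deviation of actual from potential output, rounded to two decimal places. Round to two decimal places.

Output gap = 100 × (10774.5 − 10936.0) / 10936.0 = -1.48%.
R = 2.20 + 0.60 + 0.56 × (0.60 − 2.20) + 1.3 × (-1.48)
   = 2.20 + 0.6 − 0.896 − 1.924 = -0.02

-0.02%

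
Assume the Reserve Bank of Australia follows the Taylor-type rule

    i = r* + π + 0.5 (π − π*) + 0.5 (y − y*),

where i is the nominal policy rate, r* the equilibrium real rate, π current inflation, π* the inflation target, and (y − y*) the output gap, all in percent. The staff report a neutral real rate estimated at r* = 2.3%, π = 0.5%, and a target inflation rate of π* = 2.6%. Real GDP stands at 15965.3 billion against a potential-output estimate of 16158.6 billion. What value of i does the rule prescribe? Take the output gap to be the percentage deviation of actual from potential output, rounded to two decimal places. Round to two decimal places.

Output gap = 100 × (15965.3 − 16158.6) / 16158.6 = -1.20%.
i = 2.30 + 0.50 + 0.5 × (0.50 − 2.60) + 0.5 × (-1.20)
   = 2.30 + 0.5 − 1.05 − 0.6 = 1.15

1.15%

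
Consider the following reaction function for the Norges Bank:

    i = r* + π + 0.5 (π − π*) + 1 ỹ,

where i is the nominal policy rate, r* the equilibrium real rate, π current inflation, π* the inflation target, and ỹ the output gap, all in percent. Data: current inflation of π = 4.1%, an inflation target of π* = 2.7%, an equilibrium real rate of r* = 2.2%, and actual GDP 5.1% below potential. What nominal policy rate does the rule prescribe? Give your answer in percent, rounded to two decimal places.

Output 5.1% below potential → ỹ = -5.1.
i = 2.2 + 4.1 + 0.5 × (4.1 − 2.7) + 1 × (-5.1)
   = 2.2 + 4.1 + 0.7 − 5.1 = 1.90

1.90%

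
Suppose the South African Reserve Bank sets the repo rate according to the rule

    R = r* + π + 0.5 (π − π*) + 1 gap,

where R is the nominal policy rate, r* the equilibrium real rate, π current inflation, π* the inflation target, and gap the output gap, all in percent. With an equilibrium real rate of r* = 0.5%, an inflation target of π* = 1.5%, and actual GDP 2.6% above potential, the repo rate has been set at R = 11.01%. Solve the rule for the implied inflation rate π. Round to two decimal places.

Output 2.6% above potential → gap = 2.6.
Collecting π: R = r* + (1 + 0.5) π − 0.5 π* + 1 gap
1.5 π = 11.01 − 0.5 + 0.5 × 1.5 − 1 × 2.6 = 8.66
π = 8.66 / 1.5 = 5.77

5.77%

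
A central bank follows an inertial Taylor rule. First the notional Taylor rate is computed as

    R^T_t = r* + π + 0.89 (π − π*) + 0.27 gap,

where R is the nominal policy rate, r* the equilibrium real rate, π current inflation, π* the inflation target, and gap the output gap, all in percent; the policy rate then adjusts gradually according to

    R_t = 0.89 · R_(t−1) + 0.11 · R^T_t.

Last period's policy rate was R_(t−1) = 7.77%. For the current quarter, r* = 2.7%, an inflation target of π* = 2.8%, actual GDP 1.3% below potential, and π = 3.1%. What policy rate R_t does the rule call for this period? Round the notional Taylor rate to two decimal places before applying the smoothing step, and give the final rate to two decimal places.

7.54%

Output 1.3% below potential → gap = -1.3.
R^T_t = 2.7 + 3.1 + 0.89 × (3.1 − 2.8) + 0.27 × (-1.3)
   = 2.7 + 3.1 + 0.267 − 0.351 = 5.72
R_t = 0.89 × 7.77 + 0.11 × 5.72 = 6.9153 + 0.6292 = 7.54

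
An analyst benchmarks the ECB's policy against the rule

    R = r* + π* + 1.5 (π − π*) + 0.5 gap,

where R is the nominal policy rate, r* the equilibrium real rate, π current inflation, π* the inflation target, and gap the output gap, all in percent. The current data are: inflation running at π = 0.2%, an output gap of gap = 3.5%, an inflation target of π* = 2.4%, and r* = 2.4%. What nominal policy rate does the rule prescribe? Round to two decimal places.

3.25%

R = 2.4 + 2.4 + 1.5 × (0.2 − 2.4) + 0.5 × 3.5
   = 2.4 + 2.4 − 3.3 + 1.75 = 3.25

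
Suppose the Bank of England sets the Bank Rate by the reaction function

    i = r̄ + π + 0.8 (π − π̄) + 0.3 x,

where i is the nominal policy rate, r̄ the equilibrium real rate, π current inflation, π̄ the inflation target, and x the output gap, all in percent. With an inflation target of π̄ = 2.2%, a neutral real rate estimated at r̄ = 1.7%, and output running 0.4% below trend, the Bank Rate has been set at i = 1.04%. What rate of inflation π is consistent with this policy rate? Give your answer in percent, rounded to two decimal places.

0.68%

Output 0.4% below potential → x = -0.4.
Collecting π: i = r̄ + (1 + 0.8) π − 0.8 π̄ + 0.3 x
1.8 π = 1.04 − 1.7 + 0.8 × 2.2 − 0.3 × (-0.4) = 1.22
π = 1.22 / 1.8 = 0.68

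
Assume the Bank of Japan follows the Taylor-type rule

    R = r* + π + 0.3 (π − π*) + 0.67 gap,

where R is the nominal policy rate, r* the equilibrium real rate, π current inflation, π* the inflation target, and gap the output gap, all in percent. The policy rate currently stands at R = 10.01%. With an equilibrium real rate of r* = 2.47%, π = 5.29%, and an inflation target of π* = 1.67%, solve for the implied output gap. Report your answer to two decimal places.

1.74%

0.67 gap = 10.01 − 2.47 − 5.29 − 0.3 × (5.29 − 1.67) = 1.164
gap = 1.164 / 0.67 = 1.74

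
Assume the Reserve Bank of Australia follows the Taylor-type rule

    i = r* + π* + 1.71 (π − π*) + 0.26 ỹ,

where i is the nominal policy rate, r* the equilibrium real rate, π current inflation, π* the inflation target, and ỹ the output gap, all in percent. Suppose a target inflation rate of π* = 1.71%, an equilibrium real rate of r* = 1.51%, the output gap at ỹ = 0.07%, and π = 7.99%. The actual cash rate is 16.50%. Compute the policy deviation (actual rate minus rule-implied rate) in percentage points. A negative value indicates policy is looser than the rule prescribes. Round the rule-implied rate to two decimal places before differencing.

2.52 pp

i = 1.51 + 1.71 + 1.71 × (7.99 − 1.71) + 0.26 × 0.07
   = 1.51 + 1.71 + 10.7388 + 0.0182 = 13.98
Deviation = 16.50 − 13.98 = 2.52 pp.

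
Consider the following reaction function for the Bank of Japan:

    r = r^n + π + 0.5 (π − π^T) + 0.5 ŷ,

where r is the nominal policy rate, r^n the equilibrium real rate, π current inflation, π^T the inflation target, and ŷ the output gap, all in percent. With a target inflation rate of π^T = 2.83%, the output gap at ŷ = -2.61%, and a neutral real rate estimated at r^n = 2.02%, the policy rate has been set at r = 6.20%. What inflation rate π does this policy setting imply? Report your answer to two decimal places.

4.60%

Collecting π: r = r^n + (1 + 0.5) π − 0.5 π^T + 0.5 ŷ
1.5 π = 6.20 − 2.02 + 0.5 × 2.83 − 0.5 × (-2.61) = 6.9
π = 6.9 / 1.5 = 4.60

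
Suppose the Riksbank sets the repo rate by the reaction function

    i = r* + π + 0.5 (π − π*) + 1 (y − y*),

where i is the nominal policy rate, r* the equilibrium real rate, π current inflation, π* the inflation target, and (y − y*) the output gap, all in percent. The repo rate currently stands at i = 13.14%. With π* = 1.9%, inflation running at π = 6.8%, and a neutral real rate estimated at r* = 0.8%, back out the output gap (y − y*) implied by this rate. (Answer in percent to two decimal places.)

3.09%

1 (y − y*) = 13.14 − 0.8 − 6.8 − 0.5 × (6.8 − 1.9) = 3.09
(y − y*) = 3.09 / 1 = 3.09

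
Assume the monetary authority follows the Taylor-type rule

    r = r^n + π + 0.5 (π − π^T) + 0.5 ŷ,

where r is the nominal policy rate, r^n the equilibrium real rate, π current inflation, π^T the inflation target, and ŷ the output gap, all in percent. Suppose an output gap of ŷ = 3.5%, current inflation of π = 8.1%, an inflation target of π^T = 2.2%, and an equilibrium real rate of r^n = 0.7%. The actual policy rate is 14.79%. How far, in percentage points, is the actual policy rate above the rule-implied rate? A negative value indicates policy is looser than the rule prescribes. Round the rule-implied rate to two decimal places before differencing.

1.29 pp

r = 0.7 + 8.1 + 0.5 × (8.1 − 2.2) + 0.5 × 3.5
   = 0.7 + 8.1 + 2.95 + 1.75 = 13.50
Deviation = 14.79 − 13.50 = 1.29 pp.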